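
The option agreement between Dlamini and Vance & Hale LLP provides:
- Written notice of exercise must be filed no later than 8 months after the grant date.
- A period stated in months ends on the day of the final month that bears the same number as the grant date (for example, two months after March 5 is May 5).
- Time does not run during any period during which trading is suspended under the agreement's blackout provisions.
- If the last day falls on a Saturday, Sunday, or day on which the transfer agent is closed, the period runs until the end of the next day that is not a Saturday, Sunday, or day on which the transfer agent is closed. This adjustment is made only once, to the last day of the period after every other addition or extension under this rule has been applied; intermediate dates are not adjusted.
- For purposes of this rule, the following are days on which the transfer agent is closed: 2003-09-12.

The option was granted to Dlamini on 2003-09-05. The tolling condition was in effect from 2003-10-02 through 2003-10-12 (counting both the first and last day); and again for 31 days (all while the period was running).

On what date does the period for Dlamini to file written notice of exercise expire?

8 months after 2003-09-05 is May 5, 2004.
From October 2, 2003 through October 12, 2003 inclusive is 11 days; tolling adds 11 days: May 5, 2004 + 11 days = May 16, 2004.
Tolling adds 31 days: May 16, 2004 + 31 days = June 16, 2004.
June 16, 2004 is a Wednesday and not a day on which the transfer agent is closed, so no extension applies.

June 16, 2004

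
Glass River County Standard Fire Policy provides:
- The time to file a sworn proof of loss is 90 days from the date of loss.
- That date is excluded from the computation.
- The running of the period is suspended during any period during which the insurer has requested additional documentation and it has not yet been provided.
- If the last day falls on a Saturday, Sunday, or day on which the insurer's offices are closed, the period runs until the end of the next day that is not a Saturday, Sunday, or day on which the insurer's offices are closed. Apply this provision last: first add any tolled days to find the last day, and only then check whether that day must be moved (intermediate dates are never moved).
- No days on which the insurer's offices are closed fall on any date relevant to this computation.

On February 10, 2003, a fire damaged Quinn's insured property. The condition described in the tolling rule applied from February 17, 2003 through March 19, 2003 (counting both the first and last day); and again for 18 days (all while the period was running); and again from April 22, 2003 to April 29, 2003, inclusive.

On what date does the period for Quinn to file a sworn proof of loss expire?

90 days after February 10, 2003 is May 11, 2003.
From February 17, 2003 through March 19, 2003 inclusive is 31 days; tolling adds 31 days: May 11, 2003 + 31 days = June 11, 2003.
Tolling adds 18 days: June 11, 2003 + 18 days = June 29, 2003.
From April 22, 2003 through April 29, 2003 inclusive is 8 days; tolling adds 8 days: June 29, 2003 + 8 days = July 7, 2003.
July 7, 2003 is a Monday and not a day on which the insurer's offices are closed, so no extension applies.

July 7, 2003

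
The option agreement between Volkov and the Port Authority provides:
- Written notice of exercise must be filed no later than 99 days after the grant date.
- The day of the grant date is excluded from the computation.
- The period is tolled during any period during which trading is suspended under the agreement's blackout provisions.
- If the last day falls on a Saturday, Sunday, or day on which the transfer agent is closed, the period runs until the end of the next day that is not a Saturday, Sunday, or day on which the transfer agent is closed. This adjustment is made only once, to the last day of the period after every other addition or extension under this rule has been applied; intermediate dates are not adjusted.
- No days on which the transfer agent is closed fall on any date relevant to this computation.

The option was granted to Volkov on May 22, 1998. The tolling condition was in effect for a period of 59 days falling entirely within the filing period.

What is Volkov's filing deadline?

October 27, 1998

99 days after May 22, 1998 is August 29, 1998.
Tolling adds 59 days: August 29, 1998 + 59 days = October 27, 1998.
October 27, 1998 is a Tuesday and not a day on which the transfer agent is closed, so no extension applies.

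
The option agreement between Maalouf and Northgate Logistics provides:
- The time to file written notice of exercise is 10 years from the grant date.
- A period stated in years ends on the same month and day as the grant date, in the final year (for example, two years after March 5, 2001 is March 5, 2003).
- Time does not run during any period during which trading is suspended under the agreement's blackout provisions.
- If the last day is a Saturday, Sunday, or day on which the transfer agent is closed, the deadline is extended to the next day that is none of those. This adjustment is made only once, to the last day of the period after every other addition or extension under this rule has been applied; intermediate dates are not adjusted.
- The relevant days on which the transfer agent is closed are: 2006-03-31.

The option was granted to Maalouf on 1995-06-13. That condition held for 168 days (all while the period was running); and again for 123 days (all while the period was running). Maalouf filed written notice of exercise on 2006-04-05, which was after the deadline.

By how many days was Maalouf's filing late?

10 years after 1995-06-13 is June 13, 2005.
Tolling adds 168 days: June 13, 2005 + 168 days = November 28, 2005.
Tolling adds 123 days: November 28, 2005 + 123 days = March 31, 2006.
March 31, 2006 is a listed holiday; April 1, 2006 is Saturday; April 2, 2006 is Sunday. The next qualifying day is April 3, 2006.
The deadline is April 3, 2006; from April 3, 2006 to April 5, 2006 is 2 days.

2 days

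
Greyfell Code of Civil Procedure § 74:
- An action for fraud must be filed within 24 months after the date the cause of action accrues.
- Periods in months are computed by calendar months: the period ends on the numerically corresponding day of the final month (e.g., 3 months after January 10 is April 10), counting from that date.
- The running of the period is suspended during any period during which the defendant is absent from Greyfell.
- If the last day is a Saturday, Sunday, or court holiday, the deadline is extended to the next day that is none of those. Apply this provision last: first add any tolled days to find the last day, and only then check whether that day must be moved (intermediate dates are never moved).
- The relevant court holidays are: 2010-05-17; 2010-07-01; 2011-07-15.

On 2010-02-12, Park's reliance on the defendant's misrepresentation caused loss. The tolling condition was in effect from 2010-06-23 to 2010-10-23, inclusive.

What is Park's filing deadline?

24 months after 2010-02-12 is February 12, 2012.
From June 23, 2010 through October 23, 2010 inclusive is 123 days; tolling adds 123 days: February 12, 2012 + 123 days = June 14, 2012.
June 14, 2012 is a Thursday and not a court holiday, so no extension applies.

June 14, 2012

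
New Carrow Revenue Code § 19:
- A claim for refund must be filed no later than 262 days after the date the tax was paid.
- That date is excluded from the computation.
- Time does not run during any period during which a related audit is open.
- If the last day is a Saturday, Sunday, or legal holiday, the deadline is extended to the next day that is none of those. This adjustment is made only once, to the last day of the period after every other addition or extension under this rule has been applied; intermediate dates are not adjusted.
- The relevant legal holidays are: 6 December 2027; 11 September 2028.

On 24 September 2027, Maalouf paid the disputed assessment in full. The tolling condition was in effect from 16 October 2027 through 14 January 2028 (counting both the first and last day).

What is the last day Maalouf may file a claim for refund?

262 days after 24 September 2027 is June 12, 2028.
From October 16, 2027 through January 14, 2028 inclusive is 91 days; tolling adds 91 days: June 12, 2028 + 91 days = September 11, 2028.
September 11, 2028 is a listed holiday. The next qualifying day is September 12, 2028.

September 12, 2028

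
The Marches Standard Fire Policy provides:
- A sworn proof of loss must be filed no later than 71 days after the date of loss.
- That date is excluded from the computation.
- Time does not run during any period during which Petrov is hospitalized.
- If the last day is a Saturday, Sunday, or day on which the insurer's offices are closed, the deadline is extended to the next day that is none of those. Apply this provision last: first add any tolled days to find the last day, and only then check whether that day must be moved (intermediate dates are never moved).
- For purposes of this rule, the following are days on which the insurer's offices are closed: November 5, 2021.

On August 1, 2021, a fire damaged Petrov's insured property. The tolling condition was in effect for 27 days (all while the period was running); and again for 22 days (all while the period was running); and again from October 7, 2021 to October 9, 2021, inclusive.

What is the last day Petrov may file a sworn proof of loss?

December 2, 2021

71 days after August 1, 2021 is October 11, 2021.
Tolling adds 27 days: October 11, 2021 + 27 days = November 7, 2021.
Tolling adds 22 days: November 7, 2021 + 22 days = November 29, 2021.
From October 7, 2021 through October 9, 2021 inclusive is 3 days; tolling adds 3 days: November 29, 2021 + 3 days = December 2, 2021.
December 2, 2021 is a Thursday and not a day on which the insurer's offices are closed, so no extension applies.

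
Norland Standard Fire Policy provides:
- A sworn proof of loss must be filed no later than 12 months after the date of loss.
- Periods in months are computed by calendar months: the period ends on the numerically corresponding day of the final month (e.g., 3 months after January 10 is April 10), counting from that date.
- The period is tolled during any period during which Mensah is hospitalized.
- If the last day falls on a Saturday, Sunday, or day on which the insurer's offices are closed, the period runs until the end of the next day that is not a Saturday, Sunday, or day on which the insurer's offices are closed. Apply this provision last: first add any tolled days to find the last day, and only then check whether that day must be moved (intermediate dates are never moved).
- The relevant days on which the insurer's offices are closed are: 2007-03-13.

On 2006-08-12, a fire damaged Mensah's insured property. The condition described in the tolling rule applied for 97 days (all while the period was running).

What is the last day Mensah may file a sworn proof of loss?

12 months after 2006-08-12 is August 12, 2007.
Tolling adds 97 days: August 12, 2007 + 97 days = November 17, 2007.
November 17, 2007 is Saturday; November 18, 2007 is Sunday. The next qualifying day is November 19, 2007.

November 19, 2007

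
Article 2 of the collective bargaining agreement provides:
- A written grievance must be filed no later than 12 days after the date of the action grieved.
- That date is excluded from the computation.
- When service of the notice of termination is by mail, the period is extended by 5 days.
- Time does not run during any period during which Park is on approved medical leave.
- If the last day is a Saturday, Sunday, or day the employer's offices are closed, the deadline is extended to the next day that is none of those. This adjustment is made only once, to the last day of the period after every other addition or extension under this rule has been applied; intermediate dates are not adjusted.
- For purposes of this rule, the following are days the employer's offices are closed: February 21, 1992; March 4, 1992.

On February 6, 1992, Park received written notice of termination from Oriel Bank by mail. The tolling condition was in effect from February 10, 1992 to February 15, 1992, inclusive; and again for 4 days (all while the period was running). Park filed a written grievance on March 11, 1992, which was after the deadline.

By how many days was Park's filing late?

6 days

12 days after February 6, 1992 is February 18, 1992.
Service was by mail, adding 5 days: February 18, 1992 + 5 days = February 23, 1992.
From February 10, 1992 through February 15, 1992 inclusive is 6 days; tolling adds 6 days: February 23, 1992 + 6 days = February 29, 1992.
Tolling adds 4 days: February 29, 1992 + 4 days = March 4, 1992.
March 4, 1992 is a listed holiday. The next qualifying day is March 5, 1992.
The deadline is March 5, 1992; from March 5, 1992 to March 11, 1992 is 6 days.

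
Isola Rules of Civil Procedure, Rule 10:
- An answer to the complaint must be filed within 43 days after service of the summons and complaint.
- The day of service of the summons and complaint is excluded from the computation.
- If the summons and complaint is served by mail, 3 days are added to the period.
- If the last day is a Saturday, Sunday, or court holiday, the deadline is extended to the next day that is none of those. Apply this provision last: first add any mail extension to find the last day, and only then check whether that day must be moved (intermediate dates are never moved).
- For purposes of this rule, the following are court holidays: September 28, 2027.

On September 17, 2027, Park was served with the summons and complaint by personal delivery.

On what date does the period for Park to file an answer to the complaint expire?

43 days after September 17, 2027 is October 30, 2027.
Service was not by mail, so no mail extension applies.
October 30, 2027 is Saturday; October 31, 2027 is Sunday. The next qualifying day is November 1, 2027.

November 1, 2027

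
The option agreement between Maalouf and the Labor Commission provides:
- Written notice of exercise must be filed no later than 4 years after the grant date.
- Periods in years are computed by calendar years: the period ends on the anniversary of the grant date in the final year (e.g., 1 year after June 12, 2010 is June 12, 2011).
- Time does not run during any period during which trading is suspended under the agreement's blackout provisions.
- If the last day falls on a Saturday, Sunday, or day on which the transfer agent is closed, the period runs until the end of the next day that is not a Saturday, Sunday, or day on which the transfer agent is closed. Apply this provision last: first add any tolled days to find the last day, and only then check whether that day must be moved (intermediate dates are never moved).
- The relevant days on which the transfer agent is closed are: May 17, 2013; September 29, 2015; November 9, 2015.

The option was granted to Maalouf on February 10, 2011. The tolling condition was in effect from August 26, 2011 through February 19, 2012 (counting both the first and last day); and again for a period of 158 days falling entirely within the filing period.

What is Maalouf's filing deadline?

4 years after February 10, 2011 is February 10, 2015.
From August 26, 2011 through February 19, 2012 inclusive is 178 days; tolling adds 178 days: February 10, 2015 + 178 days = August 7, 2015.
Tolling adds 158 days: August 7, 2015 + 158 days = January 12, 2016.
January 12, 2016 is a Tuesday and not a day on which the transfer agent is closed, so no extension applies.

January 12, 2016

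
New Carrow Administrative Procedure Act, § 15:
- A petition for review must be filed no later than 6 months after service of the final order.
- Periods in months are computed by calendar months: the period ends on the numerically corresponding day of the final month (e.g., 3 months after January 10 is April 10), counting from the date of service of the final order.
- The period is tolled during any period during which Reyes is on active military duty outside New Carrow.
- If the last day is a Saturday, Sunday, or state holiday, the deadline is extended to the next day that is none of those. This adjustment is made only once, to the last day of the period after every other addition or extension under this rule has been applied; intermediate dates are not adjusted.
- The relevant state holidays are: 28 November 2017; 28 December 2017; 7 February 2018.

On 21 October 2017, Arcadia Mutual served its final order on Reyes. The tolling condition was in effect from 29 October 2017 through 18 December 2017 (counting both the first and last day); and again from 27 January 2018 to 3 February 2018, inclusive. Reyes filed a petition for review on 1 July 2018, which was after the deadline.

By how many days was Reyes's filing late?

6 months after 21 October 2017 is April 21, 2018.
From October 29, 2017 through December 18, 2017 inclusive is 51 days; tolling adds 51 days: April 21, 2018 + 51 days = June 11, 2018.
From January 27, 2018 through February 3, 2018 inclusive is 8 days; tolling adds 8 days: June 11, 2018 + 8 days = June 19, 2018.
June 19, 2018 is a Tuesday and not a state holiday, so no extension applies.
The deadline is June 19, 2018; from June 19, 2018 to July 1, 2018 is 12 days.

12 days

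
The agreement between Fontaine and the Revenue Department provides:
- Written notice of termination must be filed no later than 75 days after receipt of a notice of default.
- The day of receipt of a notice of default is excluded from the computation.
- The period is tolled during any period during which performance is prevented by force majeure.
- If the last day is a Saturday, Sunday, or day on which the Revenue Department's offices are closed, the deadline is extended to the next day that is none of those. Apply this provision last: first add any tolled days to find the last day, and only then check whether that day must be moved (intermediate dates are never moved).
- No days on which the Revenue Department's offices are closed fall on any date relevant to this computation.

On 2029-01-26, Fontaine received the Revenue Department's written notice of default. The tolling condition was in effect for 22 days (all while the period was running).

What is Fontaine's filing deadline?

75 days after 2029-01-26 is April 11, 2029.
Tolling adds 22 days: April 11, 2029 + 22 days = May 3, 2029.
May 3, 2029 is a Thursday and not a day on which the Revenue Department's offices are closed, so no extension applies.

May 3, 2029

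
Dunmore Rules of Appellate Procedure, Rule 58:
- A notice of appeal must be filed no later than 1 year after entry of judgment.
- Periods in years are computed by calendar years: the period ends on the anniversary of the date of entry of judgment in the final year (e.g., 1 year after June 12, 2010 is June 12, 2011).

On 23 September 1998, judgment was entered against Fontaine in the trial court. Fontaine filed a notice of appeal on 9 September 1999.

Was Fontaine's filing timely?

Yes

1 year after 23 September 1998 is September 23, 1999.
The deadline is September 23, 1999; the filing on September 9, 1999 is on or before that date.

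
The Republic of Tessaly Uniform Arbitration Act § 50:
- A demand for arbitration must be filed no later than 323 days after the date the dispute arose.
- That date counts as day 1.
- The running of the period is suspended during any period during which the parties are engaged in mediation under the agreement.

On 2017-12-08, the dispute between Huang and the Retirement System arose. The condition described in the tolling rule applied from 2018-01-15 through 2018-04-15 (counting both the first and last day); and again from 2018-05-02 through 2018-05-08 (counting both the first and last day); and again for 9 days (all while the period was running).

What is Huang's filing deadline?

February 10, 2019

Counting 2017-12-08 as day 1, day 323 is October 26, 2018.
From January 15, 2018 through April 15, 2018 inclusive is 91 days; tolling adds 91 days: October 26, 2018 + 91 days = January 25, 2019.
From May 2, 2018 through May 8, 2018 inclusive is 7 days; tolling adds 7 days: January 25, 2019 + 7 days = February 1, 2019.
Tolling adds 9 days: February 1, 2019 + 9 days = February 10, 2019.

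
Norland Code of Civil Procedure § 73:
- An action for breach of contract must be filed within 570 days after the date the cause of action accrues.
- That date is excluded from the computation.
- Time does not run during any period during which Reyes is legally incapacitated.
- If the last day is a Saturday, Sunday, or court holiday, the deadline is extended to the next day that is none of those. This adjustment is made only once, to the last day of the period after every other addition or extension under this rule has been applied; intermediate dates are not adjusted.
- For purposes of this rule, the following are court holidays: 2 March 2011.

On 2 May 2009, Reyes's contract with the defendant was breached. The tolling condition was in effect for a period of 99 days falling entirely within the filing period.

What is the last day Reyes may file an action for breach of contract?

March 3, 2011

570 days after 2 May 2009 is November 23, 2010.
Tolling adds 99 days: November 23, 2010 + 99 days = March 2, 2011.
March 2, 2011 is a listed holiday. The next qualifying day is March 3, 2011.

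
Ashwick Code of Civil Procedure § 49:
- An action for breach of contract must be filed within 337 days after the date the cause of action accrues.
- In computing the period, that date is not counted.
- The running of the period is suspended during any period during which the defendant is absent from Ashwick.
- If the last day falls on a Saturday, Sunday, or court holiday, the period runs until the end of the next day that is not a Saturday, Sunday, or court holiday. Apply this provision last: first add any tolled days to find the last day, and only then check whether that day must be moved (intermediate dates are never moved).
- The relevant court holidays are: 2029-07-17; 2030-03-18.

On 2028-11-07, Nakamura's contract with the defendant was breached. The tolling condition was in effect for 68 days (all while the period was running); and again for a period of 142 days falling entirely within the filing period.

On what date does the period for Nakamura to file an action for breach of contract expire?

May 8, 2030

337 days after 2028-11-07 is October 10, 2029.
Tolling adds 68 days: October 10, 2029 + 68 days = December 17, 2029.
Tolling adds 142 days: December 17, 2029 + 142 days = May 8, 2030.
May 8, 2030 is a Wednesday and not a court holiday, so no extension applies.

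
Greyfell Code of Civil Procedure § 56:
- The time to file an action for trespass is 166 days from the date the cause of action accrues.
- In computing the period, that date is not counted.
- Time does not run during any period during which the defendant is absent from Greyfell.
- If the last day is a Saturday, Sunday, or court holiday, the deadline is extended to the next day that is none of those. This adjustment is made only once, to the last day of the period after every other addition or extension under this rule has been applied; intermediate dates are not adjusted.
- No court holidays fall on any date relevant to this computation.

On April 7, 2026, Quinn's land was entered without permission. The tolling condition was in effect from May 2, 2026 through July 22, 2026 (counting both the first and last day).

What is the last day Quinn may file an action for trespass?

166 days after April 7, 2026 is September 20, 2026.
From May 2, 2026 through July 22, 2026 inclusive is 82 days; tolling adds 82 days: September 20, 2026 + 82 days = December 11, 2026.
December 11, 2026 is a Friday and not a court holiday, so no extension applies.

December 11, 2026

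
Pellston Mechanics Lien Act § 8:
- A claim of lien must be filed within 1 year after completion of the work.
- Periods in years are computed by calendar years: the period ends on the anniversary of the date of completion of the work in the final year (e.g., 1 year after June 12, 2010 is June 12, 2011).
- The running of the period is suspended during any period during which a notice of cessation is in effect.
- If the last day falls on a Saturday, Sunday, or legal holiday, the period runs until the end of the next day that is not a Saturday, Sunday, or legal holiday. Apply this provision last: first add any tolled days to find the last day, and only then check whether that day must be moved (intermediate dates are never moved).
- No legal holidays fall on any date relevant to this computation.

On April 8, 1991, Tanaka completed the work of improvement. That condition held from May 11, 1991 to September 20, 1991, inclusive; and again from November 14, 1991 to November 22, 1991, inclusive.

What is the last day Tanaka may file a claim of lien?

1 year after April 8, 1991 is April 8, 1992.
From May 11, 1991 through September 20, 1991 inclusive is 133 days; tolling adds 133 days: April 8, 1992 + 133 days = August 19, 1992.
From November 14, 1991 through November 22, 1991 inclusive is 9 days; tolling adds 9 days: August 19, 1992 + 9 days = August 28, 1992.
August 28, 1992 is a Friday and not a legal holiday, so no extension applies.

August 28, 1992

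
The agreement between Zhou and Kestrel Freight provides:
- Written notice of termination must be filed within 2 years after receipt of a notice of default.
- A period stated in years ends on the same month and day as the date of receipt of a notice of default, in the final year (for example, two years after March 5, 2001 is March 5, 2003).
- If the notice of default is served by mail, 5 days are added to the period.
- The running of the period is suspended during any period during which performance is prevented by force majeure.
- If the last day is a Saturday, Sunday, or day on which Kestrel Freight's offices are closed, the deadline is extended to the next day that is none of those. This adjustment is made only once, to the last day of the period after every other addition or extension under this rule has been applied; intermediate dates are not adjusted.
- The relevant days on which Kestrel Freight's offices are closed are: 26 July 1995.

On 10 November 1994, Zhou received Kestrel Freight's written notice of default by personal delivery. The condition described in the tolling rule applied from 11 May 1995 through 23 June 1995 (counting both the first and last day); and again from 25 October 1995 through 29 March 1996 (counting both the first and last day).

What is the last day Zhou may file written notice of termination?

May 30, 1997

2 years after 10 November 1994 is November 10, 1996.
Service was not by mail, so no mail extension applies.
From May 11, 1995 through June 23, 1995 inclusive is 44 days; tolling adds 44 days: November 10, 1996 + 44 days = December 24, 1996.
From October 25, 1995 through March 29, 1996 inclusive is 157 days; tolling adds 157 days: December 24, 1996 + 157 days = May 30, 1997.
May 30, 1997 is a Friday and not a day on which Kestrel Freight's offices are closed, so no extension applies.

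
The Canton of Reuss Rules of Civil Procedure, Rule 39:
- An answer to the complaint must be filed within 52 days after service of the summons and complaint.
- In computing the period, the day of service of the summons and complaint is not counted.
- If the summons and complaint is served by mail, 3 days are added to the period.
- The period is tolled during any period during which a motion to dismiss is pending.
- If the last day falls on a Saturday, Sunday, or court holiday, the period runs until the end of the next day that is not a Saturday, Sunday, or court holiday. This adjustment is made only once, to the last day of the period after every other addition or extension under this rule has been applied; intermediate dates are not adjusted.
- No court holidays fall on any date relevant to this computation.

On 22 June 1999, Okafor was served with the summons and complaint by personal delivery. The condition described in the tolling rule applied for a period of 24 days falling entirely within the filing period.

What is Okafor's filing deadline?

52 days after 22 June 1999 is August 13, 1999.
Service was not by mail, so no mail extension applies.
Tolling adds 24 days: August 13, 1999 + 24 days = September 6, 1999.
September 6, 1999 is a Monday and not a court holiday, so no extension applies.

September 6, 1999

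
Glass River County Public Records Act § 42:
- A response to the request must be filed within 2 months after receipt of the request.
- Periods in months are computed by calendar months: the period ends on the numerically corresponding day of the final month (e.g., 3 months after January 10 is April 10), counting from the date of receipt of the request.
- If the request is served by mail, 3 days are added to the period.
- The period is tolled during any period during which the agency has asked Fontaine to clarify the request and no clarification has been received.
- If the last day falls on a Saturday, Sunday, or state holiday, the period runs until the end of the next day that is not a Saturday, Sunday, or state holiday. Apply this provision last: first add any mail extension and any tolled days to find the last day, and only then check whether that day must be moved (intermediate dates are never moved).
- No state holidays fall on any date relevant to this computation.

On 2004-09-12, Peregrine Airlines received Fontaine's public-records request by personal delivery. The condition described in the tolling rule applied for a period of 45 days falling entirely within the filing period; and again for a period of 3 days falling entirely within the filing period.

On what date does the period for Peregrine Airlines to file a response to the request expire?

December 30, 2004

2 months after 2004-09-12 is November 12, 2004.
Service was not by mail, so no mail extension applies.
Tolling adds 45 days: November 12, 2004 + 45 days = December 27, 2004.
Tolling adds 3 days: December 27, 2004 + 3 days = December 30, 2004.
December 30, 2004 is a Thursday and not a state holiday, so no extension applies.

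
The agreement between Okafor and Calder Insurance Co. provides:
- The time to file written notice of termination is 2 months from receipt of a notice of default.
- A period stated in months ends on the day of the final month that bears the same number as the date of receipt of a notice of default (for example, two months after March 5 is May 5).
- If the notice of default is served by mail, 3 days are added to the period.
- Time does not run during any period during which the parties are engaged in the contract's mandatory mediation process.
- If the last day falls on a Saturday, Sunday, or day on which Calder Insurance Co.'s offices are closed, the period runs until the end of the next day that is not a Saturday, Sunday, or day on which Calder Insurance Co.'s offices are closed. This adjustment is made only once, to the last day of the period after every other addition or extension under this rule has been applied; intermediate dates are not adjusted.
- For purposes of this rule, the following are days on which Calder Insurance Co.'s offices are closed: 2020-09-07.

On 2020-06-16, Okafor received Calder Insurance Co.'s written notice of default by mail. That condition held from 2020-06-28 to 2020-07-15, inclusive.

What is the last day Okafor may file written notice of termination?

September 8, 2020

2 months after 2020-06-16 is August 16, 2020.
Service was by mail, adding 3 days: August 16, 2020 + 3 days = August 19, 2020.
From June 28, 2020 through July 15, 2020 inclusive is 18 days; tolling adds 18 days: August 19, 2020 + 18 days = September 6, 2020.
September 6, 2020 is Sunday; September 7, 2020 is a listed holiday. The next qualifying day is September 8, 2020.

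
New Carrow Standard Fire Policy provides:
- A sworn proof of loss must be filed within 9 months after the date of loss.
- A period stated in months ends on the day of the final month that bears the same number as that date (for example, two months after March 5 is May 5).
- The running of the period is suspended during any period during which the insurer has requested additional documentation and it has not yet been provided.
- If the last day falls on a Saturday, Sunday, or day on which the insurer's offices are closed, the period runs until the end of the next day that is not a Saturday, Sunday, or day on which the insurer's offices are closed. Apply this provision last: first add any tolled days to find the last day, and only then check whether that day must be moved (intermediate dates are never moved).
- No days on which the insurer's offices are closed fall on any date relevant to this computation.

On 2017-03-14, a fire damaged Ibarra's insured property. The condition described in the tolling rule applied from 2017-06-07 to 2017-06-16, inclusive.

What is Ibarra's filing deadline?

9 months after 2017-03-14 is December 14, 2017.
From June 7, 2017 through June 16, 2017 inclusive is 10 days; tolling adds 10 days: December 14, 2017 + 10 days = December 24, 2017.
December 24, 2017 is Sunday. The next qualifying day is December 25, 2017.

December 25, 2017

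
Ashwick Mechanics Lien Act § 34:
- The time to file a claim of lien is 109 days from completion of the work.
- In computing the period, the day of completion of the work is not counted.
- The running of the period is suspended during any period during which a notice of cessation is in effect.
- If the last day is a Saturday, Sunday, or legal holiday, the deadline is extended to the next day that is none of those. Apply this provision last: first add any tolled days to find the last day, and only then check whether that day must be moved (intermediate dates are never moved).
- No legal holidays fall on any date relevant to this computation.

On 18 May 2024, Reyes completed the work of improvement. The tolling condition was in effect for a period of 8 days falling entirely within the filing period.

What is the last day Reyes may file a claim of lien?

109 days after 18 May 2024 is September 4, 2024.
Tolling adds 8 days: September 4, 2024 + 8 days = September 12, 2024.
September 12, 2024 is a Thursday and not a legal holiday, so no extension applies.

September 12, 2024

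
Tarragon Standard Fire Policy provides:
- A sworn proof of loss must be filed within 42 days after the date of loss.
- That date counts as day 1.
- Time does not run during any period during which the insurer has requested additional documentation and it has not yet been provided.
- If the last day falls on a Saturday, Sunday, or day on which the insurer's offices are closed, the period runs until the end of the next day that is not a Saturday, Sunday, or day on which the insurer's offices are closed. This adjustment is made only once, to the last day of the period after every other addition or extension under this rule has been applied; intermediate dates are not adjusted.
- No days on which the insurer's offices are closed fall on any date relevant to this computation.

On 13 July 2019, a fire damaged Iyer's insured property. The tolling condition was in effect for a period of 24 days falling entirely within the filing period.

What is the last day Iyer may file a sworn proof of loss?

Counting 13 July 2019 as day 1, day 42 is August 23, 2019.
Tolling adds 24 days: August 23, 2019 + 24 days = September 16, 2019.
September 16, 2019 is a Monday and not a day on which the insurer's offices are closed, so no extension applies.

September 16, 2019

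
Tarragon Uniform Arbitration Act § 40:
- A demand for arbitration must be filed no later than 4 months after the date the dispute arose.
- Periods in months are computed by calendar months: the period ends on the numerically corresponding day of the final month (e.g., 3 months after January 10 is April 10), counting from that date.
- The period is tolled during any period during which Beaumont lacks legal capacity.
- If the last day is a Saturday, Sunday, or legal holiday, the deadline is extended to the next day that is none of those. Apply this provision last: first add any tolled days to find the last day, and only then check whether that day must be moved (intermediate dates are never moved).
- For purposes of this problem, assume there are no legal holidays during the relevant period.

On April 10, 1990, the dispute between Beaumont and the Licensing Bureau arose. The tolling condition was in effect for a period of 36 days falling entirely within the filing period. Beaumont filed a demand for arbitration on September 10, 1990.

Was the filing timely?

4 months after April 10, 1990 is August 10, 1990.
Tolling adds 36 days: August 10, 1990 + 36 days = September 15, 1990.
September 15, 1990 is Saturday; September 16, 1990 is Sunday. The next qualifying day is September 17, 1990.
The deadline is September 17, 1990; the filing on September 10, 1990 is on or before that date.

Yes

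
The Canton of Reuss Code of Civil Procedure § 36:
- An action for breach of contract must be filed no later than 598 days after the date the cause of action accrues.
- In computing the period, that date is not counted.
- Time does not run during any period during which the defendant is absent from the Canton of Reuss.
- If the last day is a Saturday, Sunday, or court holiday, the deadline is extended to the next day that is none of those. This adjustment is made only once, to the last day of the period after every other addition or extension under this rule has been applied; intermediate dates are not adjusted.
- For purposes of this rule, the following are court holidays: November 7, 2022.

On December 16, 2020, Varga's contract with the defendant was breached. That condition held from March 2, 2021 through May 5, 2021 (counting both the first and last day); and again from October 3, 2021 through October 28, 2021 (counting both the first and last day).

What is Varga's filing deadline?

November 8, 2022

598 days after December 16, 2020 is August 6, 2022.
From March 2, 2021 through May 5, 2021 inclusive is 65 days; tolling adds 65 days: August 6, 2022 + 65 days = October 10, 2022.
From October 3, 2021 through October 28, 2021 inclusive is 26 days; tolling adds 26 days: October 10, 2022 + 26 days = November 5, 2022.
November 5, 2022 is Saturday; November 6, 2022 is Sunday; November 7, 2022 is a listed holiday. The next qualifying day is November 8, 2022.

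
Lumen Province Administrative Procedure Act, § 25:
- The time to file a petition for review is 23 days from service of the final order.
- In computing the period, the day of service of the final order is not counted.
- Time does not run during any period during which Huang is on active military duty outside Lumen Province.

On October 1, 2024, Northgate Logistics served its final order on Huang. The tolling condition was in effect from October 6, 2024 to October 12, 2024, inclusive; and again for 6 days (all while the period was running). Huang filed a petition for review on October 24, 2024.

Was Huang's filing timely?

Yes

23 days after October 1, 2024 is October 24, 2024.
From October 6, 2024 through October 12, 2024 inclusive is 7 days; tolling adds 7 days: October 24, 2024 + 7 days = October 31, 2024.
Tolling adds 6 days: October 31, 2024 + 6 days = November 6, 2024.
The deadline is November 6, 2024; the filing on October 24, 2024 is on or before that date.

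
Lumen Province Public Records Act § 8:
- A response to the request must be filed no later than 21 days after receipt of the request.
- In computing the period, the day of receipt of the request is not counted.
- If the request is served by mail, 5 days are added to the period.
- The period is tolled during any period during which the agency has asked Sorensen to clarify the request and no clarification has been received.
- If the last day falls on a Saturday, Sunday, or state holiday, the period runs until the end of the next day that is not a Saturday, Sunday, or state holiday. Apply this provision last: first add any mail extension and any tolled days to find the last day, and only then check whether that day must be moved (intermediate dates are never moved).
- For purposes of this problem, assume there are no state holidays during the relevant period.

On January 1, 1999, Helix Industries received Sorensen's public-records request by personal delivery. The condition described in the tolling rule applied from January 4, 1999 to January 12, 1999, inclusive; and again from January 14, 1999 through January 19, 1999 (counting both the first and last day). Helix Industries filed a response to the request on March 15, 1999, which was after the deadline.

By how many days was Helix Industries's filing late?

35 days

21 days after January 1, 1999 is January 22, 1999.
Service was not by mail, so no mail extension applies.
From January 4, 1999 through January 12, 1999 inclusive is 9 days; tolling adds 9 days: January 22, 1999 + 9 days = January 31, 1999.
From January 14, 1999 through January 19, 1999 inclusive is 6 days; tolling adds 6 days: January 31, 1999 + 6 days = February 6, 1999.
February 6, 1999 is Saturday; February 7, 1999 is Sunday. The next qualifying day is February 8, 1999.
The deadline is February 8, 1999; from February 8, 1999 to March 15, 1999 is 35 days.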